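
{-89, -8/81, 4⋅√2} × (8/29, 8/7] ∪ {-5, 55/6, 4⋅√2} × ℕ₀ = ({-5, 55/6, 4⋅√2} × ℕ₀) ∪ ({-89, -8/81, 4⋅√2} × (8/29, 8/7])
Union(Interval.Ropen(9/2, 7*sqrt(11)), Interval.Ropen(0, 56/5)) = Interval.Ropen(0, 7*sqrt(11))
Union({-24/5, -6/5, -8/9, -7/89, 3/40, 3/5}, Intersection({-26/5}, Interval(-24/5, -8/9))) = {-24/5, -6/5, -8/9, -7/89, 3/40, 3/5}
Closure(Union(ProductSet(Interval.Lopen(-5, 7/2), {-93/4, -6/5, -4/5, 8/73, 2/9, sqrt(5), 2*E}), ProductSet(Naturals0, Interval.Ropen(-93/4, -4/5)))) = Union(ProductSet(Interval(-5, 7/2), {-93/4, -6/5, -4/5, 8/73, 2/9, sqrt(5), 2*E}), ProductSet(Naturals0, Interval(-93/4, -4/5)))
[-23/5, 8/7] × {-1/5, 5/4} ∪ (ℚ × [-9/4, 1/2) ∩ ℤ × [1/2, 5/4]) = [-23/5, 8/7] × {-1/5, 5/4}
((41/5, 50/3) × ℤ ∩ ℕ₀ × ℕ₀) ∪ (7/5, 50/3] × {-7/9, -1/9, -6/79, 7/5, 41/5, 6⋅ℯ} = ({9, 10, …, 16} × ℕ₀) ∪ ((7/5, 50/3] × {-7/9, -1/9, -6/79, 7/5, 41/5, 6⋅ℯ})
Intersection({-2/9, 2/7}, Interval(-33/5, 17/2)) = {-2/9, 2/7}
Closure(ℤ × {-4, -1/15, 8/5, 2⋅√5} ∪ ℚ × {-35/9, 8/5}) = (ℝ × {-35/9, 8/5}) ∪ (ℤ × {-4, -1/15, 8/5, 2⋅√5})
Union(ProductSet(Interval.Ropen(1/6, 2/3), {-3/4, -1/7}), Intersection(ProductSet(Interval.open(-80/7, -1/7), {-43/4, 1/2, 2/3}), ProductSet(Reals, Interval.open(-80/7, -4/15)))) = Union(ProductSet(Interval.open(-80/7, -1/7), {-43/4}), ProductSet(Interval.Ropen(1/6, 2/3), {-3/4, -1/7}))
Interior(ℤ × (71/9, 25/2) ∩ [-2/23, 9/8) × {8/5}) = ∅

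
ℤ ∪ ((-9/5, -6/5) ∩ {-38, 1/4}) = ℤ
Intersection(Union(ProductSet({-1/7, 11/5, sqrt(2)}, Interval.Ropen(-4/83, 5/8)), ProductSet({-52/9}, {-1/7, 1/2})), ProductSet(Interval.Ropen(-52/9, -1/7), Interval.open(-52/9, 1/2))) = ProductSet({-52/9}, {-1/7})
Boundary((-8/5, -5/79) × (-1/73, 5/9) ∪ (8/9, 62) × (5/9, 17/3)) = ({-8/5, -5/79} × [-1/73, 5/9]) ∪ ({8/9, 62} × [5/9, 17/3]) ∪ ([-8/5, -5/79] × {-1/73, 5/9}) ∪ ([8/9, 62] × {5/9, 17/3})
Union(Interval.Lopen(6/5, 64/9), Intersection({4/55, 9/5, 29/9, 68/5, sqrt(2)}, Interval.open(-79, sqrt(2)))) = Union({4/55}, Interval.Lopen(6/5, 64/9))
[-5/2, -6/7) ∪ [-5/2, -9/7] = [-5/2, -6/7)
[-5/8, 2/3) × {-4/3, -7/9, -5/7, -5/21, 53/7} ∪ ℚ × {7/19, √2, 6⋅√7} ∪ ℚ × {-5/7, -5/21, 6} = ([-5/8, 2/3) × {-4/3, -7/9, -5/7, -5/21, 53/7}) ∪ (ℚ × {-5/7, -5/21, 7/19, 6, √2, 6⋅√7})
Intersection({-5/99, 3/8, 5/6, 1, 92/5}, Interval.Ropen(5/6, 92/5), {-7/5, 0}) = EmptySet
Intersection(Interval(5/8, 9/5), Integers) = Range(1, 2, 1)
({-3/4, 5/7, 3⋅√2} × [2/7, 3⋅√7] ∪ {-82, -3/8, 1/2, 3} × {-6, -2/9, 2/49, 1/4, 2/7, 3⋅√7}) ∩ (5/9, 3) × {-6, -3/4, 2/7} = {5/7} × {2/7}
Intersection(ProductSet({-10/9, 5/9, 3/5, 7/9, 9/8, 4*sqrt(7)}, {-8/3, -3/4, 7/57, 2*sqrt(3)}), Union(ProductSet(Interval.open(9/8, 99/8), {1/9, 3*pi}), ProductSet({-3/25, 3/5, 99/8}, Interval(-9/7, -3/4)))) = ProductSet({3/5}, {-3/4})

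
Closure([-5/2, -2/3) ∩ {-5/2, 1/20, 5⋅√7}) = {-5/2}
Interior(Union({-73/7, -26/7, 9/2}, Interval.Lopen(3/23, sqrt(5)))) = Interval.open(3/23, sqrt(5))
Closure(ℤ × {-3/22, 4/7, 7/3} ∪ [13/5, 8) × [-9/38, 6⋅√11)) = (ℤ × {-3/22, 4/7, 7/3}) ∪ ({13/5, 8} × [-9/38, 6⋅√11]) ∪ ([13/5, 8] × {-9/38, 6⋅√11}) ∪ ([13/5, 8) × [-9/38, 6⋅√11))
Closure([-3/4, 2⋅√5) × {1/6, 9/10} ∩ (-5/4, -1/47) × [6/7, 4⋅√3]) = [-3/4, -1/47] × {9/10}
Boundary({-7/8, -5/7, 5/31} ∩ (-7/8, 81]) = {-5/7, 5/31}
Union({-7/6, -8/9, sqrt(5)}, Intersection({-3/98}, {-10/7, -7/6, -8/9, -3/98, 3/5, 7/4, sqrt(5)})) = {-7/6, -8/9, -3/98, sqrt(5)}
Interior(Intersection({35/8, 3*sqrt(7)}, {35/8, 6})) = EmptySet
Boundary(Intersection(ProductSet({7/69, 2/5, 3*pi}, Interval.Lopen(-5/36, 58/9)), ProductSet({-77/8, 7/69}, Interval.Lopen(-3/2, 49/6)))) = ProductSet({7/69}, Interval(-5/36, 58/9))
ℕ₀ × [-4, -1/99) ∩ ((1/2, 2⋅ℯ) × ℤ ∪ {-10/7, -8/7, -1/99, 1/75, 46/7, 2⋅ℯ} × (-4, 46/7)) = {1, 2, …, 5} × {-4, -3, -2, -1}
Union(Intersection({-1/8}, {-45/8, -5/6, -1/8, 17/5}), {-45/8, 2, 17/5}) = {-45/8, -1/8, 2, 17/5}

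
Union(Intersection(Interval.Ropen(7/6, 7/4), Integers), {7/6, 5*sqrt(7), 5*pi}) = {7/6, 5*sqrt(7), 5*pi}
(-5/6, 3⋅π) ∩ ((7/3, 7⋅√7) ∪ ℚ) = [7/3, 3⋅π) ∪ (ℚ ∩ (-5/6, 3⋅π))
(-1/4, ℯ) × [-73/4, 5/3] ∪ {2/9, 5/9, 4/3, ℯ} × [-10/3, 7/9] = ({2/9, 5/9, 4/3, ℯ} × [-10/3, 7/9]) ∪ ((-1/4, ℯ) × [-73/4, 5/3])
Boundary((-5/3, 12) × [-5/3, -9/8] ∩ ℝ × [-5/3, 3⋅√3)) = ({-5/3, 12} × [-5/3, -9/8]) ∪ ([-5/3, 12] × {-5/3, -9/8})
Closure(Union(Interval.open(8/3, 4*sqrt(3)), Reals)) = Interval(-oo, oo)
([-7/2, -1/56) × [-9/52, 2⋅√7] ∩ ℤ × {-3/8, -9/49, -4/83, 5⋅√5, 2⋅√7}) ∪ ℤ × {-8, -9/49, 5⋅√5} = (ℤ × {-8, -9/49, 5⋅√5}) ∪ ({-3, -2, -1} × {-4/83, 2⋅√7})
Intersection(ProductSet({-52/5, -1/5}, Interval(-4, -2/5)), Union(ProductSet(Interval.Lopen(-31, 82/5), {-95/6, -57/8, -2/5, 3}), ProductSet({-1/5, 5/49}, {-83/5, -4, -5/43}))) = Union(ProductSet({-1/5}, {-4}), ProductSet({-52/5, -1/5}, {-2/5}))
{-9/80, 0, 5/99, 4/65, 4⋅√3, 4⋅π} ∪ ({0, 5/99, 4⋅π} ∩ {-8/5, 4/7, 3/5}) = {-9/80, 0, 5/99, 4/65, 4⋅√3, 4⋅π}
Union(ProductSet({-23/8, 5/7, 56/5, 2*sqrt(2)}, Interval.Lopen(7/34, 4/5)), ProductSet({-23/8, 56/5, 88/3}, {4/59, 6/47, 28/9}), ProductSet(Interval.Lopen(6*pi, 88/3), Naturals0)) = Union(ProductSet({-23/8, 56/5, 88/3}, {4/59, 6/47, 28/9}), ProductSet({-23/8, 5/7, 56/5, 2*sqrt(2)}, Interval.Lopen(7/34, 4/5)), ProductSet(Interval.Lopen(6*pi, 88/3), Naturals0))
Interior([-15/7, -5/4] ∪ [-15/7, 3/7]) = (-15/7, 3/7)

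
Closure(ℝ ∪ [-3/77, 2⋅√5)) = (-∞, ∞)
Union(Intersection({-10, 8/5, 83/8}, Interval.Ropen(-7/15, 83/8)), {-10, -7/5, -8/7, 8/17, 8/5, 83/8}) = {-10, -7/5, -8/7, 8/17, 8/5, 83/8}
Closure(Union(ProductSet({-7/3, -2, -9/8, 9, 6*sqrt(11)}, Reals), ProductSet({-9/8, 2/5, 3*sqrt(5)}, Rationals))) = ProductSet({-7/3, -2, -9/8, 2/5, 9, 6*sqrt(11), 3*sqrt(5)}, Reals)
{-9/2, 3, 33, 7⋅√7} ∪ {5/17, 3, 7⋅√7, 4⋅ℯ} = {-9/2, 5/17, 3, 33, 7⋅√7, 4⋅ℯ}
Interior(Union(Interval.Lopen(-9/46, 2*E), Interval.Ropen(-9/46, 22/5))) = Interval.open(-9/46, 2*E)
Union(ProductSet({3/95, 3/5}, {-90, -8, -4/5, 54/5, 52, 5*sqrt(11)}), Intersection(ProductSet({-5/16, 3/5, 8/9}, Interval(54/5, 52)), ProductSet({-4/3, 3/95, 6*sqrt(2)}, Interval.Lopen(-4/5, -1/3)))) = ProductSet({3/95, 3/5}, {-90, -8, -4/5, 54/5, 52, 5*sqrt(11)})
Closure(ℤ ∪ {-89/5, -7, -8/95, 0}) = ℤ ∪ {-89/5, -8/95}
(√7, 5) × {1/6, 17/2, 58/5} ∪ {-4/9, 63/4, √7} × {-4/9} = ({-4/9, 63/4, √7} × {-4/9}) ∪ ((√7, 5) × {1/6, 17/2, 58/5})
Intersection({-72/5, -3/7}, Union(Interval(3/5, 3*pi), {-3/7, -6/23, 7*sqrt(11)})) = {-3/7}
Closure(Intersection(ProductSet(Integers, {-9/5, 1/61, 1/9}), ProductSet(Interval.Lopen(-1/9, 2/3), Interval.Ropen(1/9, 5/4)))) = ProductSet(Range(0, 1, 1), {1/9})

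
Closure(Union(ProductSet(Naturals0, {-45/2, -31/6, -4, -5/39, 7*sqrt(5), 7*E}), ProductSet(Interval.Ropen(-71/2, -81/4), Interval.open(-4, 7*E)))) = Union(ProductSet({-71/2, -81/4}, Interval(-4, 7*E)), ProductSet(Interval(-71/2, -81/4), {-4, 7*E}), ProductSet(Interval.Ropen(-71/2, -81/4), Interval.open(-4, 7*E)), ProductSet(Naturals0, {-45/2, -31/6, -4, -5/39, 7*sqrt(5), 7*E}))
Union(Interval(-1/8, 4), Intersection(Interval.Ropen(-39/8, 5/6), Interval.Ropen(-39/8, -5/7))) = Union(Interval.Ropen(-39/8, -5/7), Interval(-1/8, 4))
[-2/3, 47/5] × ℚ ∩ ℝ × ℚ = [-2/3, 47/5] × ℚ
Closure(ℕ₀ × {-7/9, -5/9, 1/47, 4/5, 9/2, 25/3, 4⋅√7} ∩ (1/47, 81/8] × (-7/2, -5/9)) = {1, 2, …, 10} × {-7/9}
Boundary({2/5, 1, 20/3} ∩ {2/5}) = {2/5}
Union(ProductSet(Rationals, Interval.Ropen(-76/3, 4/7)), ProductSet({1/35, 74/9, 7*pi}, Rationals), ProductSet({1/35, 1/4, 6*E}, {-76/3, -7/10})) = Union(ProductSet({1/35, 1/4, 6*E}, {-76/3, -7/10}), ProductSet({1/35, 74/9, 7*pi}, Rationals), ProductSet(Rationals, Interval.Ropen(-76/3, 4/7)))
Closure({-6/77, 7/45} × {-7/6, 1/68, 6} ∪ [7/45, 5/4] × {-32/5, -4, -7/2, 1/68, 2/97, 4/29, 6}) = ({-6/77, 7/45} × {-7/6, 1/68, 6}) ∪ ([7/45, 5/4] × {-32/5, -4, -7/2, 1/68, 2/97, 4/29, 6})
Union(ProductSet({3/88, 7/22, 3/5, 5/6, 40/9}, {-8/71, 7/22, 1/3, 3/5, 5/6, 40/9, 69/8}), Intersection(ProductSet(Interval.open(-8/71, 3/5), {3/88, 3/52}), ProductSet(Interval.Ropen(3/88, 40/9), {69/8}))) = ProductSet({3/88, 7/22, 3/5, 5/6, 40/9}, {-8/71, 7/22, 1/3, 3/5, 5/6, 40/9, 69/8})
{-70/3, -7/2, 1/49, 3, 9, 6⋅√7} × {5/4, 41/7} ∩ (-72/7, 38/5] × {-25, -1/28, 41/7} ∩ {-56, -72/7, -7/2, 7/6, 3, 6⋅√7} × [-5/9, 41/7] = {-7/2, 3} × {41/7}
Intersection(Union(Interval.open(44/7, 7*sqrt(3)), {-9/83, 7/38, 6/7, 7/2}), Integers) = Range(7, 13, 1)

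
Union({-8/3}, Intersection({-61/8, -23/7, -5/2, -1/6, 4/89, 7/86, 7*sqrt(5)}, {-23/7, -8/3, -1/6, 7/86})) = {-23/7, -8/3, -1/6, 7/86}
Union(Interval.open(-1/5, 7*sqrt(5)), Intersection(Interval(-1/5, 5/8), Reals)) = Interval.Ropen(-1/5, 7*sqrt(5))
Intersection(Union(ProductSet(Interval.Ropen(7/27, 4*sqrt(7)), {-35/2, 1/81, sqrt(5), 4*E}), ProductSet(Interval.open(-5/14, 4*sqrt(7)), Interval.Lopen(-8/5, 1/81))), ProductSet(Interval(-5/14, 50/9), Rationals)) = Union(ProductSet(Interval.Lopen(-5/14, 50/9), Intersection(Interval.Lopen(-8/5, 1/81), Rationals)), ProductSet(Interval(7/27, 50/9), {-35/2, 1/81}))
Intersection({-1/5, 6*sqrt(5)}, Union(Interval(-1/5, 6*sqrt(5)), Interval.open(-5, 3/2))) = {-1/5, 6*sqrt(5)}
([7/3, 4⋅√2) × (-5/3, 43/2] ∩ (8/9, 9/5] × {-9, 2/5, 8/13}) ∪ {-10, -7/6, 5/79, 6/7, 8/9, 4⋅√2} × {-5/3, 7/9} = {-10, -7/6, 5/79, 6/7, 8/9, 4⋅√2} × {-5/3, 7/9}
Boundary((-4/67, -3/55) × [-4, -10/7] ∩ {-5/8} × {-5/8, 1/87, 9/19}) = ∅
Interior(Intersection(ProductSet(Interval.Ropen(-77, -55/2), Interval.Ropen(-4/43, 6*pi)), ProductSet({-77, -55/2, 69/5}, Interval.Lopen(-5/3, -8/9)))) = EmptySet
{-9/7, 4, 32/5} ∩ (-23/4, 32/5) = {-9/7, 4}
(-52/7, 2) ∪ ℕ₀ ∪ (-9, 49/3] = (-9, 49/3] ∪ ℕ₀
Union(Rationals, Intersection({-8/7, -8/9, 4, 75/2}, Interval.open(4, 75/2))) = Rationals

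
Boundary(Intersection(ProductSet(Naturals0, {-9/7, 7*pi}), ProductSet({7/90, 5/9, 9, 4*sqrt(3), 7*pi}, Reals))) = ProductSet({9}, {-9/7, 7*pi})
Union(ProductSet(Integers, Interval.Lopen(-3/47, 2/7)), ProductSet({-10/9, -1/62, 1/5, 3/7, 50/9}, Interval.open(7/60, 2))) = Union(ProductSet({-10/9, -1/62, 1/5, 3/7, 50/9}, Interval.open(7/60, 2)), ProductSet(Integers, Interval.Lopen(-3/47, 2/7)))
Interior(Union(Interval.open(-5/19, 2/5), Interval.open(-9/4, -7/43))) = Interval.open(-9/4, 2/5)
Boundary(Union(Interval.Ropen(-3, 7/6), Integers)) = Union(Complement(Integers, Interval.open(-3, 7/6)), {7/6})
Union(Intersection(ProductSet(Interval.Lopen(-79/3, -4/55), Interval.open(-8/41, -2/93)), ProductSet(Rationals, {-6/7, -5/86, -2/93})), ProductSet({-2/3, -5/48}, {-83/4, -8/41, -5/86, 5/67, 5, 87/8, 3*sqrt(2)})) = Union(ProductSet({-2/3, -5/48}, {-83/4, -8/41, -5/86, 5/67, 5, 87/8, 3*sqrt(2)}), ProductSet(Intersection(Interval.Lopen(-79/3, -4/55), Rationals), {-5/86}))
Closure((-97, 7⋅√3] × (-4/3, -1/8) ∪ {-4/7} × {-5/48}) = ({-4/7} × {-5/48}) ∪ ({-97, 7⋅√3} × [-4/3, -1/8]) ∪ ([-97, 7⋅√3] × {-4/3, -1/8}) ∪ ((-97, 7⋅√3] × (-4/3, -1/8))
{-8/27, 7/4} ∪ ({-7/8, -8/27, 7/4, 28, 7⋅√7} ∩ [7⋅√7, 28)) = {-8/27, 7/4, 7⋅√7}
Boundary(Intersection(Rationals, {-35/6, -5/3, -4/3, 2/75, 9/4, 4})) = {-35/6, -5/3, -4/3, 2/75, 9/4, 4}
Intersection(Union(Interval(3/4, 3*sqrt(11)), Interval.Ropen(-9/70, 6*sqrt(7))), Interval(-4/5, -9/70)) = {-9/70}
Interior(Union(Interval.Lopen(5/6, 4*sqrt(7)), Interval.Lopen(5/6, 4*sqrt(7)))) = Interval.open(5/6, 4*sqrt(7))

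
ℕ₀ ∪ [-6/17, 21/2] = [-6/17, 21/2] ∪ ℕ₀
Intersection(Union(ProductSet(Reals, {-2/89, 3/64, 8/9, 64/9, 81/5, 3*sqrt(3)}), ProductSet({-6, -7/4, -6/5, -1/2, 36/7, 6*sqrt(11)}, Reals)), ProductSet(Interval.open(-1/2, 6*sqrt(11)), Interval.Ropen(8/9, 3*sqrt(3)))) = Union(ProductSet({36/7}, Interval.Ropen(8/9, 3*sqrt(3))), ProductSet(Interval.open(-1/2, 6*sqrt(11)), {8/9}))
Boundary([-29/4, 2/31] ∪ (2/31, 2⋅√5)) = {-29/4, 2⋅√5}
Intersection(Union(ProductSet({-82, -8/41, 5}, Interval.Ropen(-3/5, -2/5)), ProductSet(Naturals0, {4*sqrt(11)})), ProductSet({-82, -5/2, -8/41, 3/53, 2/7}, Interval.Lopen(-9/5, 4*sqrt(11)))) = ProductSet({-82, -8/41}, Interval.Ropen(-3/5, -2/5))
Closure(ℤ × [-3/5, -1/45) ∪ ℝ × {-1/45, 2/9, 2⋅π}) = (ℤ × [-3/5, -1/45]) ∪ (ℝ × {-1/45, 2/9, 2⋅π})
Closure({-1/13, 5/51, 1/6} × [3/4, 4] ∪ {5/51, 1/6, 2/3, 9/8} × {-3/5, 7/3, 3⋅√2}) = ({-1/13, 5/51, 1/6} × [3/4, 4]) ∪ ({5/51, 1/6, 2/3, 9/8} × {-3/5, 7/3, 3⋅√2})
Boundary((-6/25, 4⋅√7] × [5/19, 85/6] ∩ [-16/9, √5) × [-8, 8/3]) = ({-6/25, √5} × [5/19, 8/3]) ∪ ([-6/25, √5] × {5/19, 8/3})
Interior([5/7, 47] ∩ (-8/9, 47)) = (5/7, 47)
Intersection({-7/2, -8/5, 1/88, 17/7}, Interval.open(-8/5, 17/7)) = {1/88}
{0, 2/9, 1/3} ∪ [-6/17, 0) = [-6/17, 0] ∪ {2/9, 1/3}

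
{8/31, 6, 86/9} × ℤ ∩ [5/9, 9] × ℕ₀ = {6} × ℕ₀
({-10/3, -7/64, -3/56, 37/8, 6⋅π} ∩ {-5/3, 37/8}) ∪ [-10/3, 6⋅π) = [-10/3, 6⋅π)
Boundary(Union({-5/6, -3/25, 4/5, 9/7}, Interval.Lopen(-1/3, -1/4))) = {-5/6, -1/3, -1/4, -3/25, 4/5, 9/7}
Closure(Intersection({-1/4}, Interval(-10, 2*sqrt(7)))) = {-1/4}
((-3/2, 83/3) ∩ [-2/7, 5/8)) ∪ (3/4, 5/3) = [-2/7, 5/8) ∪ (3/4, 5/3)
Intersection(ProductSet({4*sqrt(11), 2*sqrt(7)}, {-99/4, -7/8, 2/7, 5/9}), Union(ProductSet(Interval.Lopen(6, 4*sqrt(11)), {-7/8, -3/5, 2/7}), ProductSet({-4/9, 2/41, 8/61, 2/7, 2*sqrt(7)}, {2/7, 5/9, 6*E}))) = Union(ProductSet({4*sqrt(11)}, {-7/8, 2/7}), ProductSet({2*sqrt(7)}, {2/7, 5/9}))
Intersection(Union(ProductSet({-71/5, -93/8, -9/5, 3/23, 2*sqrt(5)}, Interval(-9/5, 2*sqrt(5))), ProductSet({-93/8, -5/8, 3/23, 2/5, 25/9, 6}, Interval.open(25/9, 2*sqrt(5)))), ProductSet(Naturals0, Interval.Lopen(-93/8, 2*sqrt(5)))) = ProductSet({6}, Interval.open(25/9, 2*sqrt(5)))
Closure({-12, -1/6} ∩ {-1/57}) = ∅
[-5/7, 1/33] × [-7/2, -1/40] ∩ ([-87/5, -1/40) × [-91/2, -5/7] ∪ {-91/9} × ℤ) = [-5/7, -1/40) × [-7/2, -5/7]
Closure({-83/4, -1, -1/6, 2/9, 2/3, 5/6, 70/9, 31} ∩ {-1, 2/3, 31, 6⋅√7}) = {-1, 2/3, 31}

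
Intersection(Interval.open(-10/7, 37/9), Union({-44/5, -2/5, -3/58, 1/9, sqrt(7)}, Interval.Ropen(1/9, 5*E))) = Union({-2/5, -3/58}, Interval.Ropen(1/9, 37/9))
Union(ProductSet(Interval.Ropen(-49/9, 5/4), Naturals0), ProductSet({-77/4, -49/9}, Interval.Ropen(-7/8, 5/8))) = Union(ProductSet({-77/4, -49/9}, Interval.Ropen(-7/8, 5/8)), ProductSet(Interval.Ropen(-49/9, 5/4), Naturals0))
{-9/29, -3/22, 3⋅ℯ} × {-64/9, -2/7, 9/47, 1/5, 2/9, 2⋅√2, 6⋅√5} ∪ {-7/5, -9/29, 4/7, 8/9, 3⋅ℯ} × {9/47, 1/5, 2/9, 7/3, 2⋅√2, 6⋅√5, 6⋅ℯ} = ({-9/29, -3/22, 3⋅ℯ} × {-64/9, -2/7, 9/47, 1/5, 2/9, 2⋅√2, 6⋅√5}) ∪ ({-7/5, -9/29, 4/7, 8/9, 3⋅ℯ} × {9/47, 1/5, 2/9, 7/3, 2⋅√2, 6⋅√5, 6⋅ℯ})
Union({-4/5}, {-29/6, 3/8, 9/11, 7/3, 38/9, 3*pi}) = {-29/6, -4/5, 3/8, 9/11, 7/3, 38/9, 3*pi}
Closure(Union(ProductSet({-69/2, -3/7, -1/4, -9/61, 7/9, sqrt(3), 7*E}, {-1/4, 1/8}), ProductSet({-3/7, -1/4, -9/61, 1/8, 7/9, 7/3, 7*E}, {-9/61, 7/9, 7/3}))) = Union(ProductSet({-69/2, -3/7, -1/4, -9/61, 7/9, sqrt(3), 7*E}, {-1/4, 1/8}), ProductSet({-3/7, -1/4, -9/61, 1/8, 7/9, 7/3, 7*E}, {-9/61, 7/9, 7/3}))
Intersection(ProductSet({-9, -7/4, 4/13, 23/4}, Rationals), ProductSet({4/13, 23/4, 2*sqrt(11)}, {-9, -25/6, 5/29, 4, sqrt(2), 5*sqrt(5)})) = ProductSet({4/13, 23/4}, {-9, -25/6, 5/29, 4})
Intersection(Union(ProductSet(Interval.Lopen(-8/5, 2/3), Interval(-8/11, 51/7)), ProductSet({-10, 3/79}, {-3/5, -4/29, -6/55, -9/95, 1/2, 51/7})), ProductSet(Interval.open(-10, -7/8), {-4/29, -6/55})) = ProductSet(Interval.open(-8/5, -7/8), {-4/29, -6/55})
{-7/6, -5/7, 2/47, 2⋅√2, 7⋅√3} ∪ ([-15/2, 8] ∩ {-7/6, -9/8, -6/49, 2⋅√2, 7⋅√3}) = {-7/6, -9/8, -5/7, -6/49, 2/47, 2⋅√2, 7⋅√3}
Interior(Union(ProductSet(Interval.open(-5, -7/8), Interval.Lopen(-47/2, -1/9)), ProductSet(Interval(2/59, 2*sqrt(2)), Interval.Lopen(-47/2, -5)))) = Union(ProductSet(Interval.open(-5, -7/8), Interval.open(-47/2, -1/9)), ProductSet(Interval.open(2/59, 2*sqrt(2)), Interval.open(-47/2, -5)))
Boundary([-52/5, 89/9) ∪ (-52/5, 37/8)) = {-52/5, 89/9}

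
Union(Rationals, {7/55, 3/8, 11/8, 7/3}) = Rationals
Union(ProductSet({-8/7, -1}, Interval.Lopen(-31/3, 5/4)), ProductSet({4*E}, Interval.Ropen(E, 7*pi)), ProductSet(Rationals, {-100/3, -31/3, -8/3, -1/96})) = Union(ProductSet({4*E}, Interval.Ropen(E, 7*pi)), ProductSet({-8/7, -1}, Interval.Lopen(-31/3, 5/4)), ProductSet(Rationals, {-100/3, -31/3, -8/3, -1/96}))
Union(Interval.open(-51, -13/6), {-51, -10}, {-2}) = Union({-2}, Interval.Ropen(-51, -13/6))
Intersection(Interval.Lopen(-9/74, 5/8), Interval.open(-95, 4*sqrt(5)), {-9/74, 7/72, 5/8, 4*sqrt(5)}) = {7/72, 5/8}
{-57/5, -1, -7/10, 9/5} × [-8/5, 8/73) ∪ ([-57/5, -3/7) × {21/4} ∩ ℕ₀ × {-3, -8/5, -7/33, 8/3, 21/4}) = {-57/5, -1, -7/10, 9/5} × [-8/5, 8/73)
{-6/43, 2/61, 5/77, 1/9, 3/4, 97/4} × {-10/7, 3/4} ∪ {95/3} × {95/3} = ({95/3} × {95/3}) ∪ ({-6/43, 2/61, 5/77, 1/9, 3/4, 97/4} × {-10/7, 3/4})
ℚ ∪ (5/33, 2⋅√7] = ℚ ∪ [5/33, 2⋅√7]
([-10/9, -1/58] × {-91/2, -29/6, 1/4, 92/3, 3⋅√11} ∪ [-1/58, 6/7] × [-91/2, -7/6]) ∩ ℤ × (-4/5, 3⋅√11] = {-1} × {1/4, 3⋅√11}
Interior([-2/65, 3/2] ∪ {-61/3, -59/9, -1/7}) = (-2/65, 3/2)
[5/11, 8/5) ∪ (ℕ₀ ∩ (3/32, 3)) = [5/11, 8/5) ∪ {1, 2}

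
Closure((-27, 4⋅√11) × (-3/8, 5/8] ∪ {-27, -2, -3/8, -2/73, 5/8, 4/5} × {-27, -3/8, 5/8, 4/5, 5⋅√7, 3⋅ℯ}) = ({-27, 4⋅√11} × [-3/8, 5/8]) ∪ ([-27, 4⋅√11] × {-3/8, 5/8}) ∪ ((-27, 4⋅√11) × (-3/8, 5/8]) ∪ ({-27, -2, -3/8, -2/73, 5/8, 4/5} × {-27, -3/8, 5/8, 4/5, 5⋅√7, 3⋅ℯ})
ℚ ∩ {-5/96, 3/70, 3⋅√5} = {-5/96, 3/70}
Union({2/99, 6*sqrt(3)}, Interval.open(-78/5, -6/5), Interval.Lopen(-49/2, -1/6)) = Union({2/99, 6*sqrt(3)}, Interval.Lopen(-49/2, -1/6))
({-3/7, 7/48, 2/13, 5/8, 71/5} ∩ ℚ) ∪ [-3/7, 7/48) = [-3/7, 7/48] ∪ {2/13, 5/8, 71/5}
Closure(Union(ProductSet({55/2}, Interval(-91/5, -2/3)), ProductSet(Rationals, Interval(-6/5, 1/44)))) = Union(ProductSet({55/2}, Interval(-91/5, -2/3)), ProductSet(Reals, Interval(-6/5, 1/44)))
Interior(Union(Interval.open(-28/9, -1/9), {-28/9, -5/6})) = Interval.open(-28/9, -1/9)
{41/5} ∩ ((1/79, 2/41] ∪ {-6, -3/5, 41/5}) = {41/5}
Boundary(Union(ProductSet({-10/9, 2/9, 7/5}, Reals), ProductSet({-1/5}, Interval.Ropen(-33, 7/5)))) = Union(ProductSet({-1/5}, Interval(-33, 7/5)), ProductSet({-10/9, 2/9, 7/5}, Reals))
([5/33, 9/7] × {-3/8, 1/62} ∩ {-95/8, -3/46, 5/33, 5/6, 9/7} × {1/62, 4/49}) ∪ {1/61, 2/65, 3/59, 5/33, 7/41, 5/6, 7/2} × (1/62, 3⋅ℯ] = ({5/33, 5/6, 9/7} × {1/62}) ∪ ({1/61, 2/65, 3/59, 5/33, 7/41, 5/6, 7/2} × (1/62, 3⋅ℯ])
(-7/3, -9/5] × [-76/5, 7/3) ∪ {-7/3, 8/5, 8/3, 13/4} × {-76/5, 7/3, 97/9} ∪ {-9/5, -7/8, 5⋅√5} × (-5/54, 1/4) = ({-7/3, 8/5, 8/3, 13/4} × {-76/5, 7/3, 97/9}) ∪ ((-7/3, -9/5] × [-76/5, 7/3)) ∪ ({-9/5, -7/8, 5⋅√5} × (-5/54, 1/4))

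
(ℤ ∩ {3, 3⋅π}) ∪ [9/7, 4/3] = [9/7, 4/3] ∪ {3}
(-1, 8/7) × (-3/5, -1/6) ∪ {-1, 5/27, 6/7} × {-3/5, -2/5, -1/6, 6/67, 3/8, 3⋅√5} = ((-1, 8/7) × (-3/5, -1/6)) ∪ ({-1, 5/27, 6/7} × {-3/5, -2/5, -1/6, 6/67, 3/8, 3⋅√5})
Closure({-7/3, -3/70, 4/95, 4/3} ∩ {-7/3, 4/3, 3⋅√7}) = {-7/3, 4/3}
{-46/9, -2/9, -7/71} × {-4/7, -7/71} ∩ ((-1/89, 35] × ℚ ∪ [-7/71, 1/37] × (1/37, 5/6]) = ∅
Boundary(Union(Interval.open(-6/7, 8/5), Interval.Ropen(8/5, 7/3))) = {-6/7, 7/3}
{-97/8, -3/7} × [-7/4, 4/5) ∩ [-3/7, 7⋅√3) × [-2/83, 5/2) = {-3/7} × [-2/83, 4/5)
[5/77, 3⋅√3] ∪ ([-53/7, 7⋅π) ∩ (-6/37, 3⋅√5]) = (-6/37, 3⋅√5]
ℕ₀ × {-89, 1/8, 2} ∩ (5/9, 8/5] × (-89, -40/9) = ∅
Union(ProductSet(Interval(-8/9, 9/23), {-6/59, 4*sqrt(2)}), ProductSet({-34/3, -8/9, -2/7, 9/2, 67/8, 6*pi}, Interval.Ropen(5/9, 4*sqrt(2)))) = Union(ProductSet({-34/3, -8/9, -2/7, 9/2, 67/8, 6*pi}, Interval.Ropen(5/9, 4*sqrt(2))), ProductSet(Interval(-8/9, 9/23), {-6/59, 4*sqrt(2)}))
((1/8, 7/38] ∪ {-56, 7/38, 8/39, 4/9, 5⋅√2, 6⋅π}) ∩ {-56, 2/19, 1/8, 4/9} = {-56, 4/9}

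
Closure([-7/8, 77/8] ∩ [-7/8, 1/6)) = [-7/8, 1/6]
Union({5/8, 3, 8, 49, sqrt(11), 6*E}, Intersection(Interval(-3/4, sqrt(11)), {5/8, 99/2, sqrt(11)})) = {5/8, 3, 8, 49, sqrt(11), 6*E}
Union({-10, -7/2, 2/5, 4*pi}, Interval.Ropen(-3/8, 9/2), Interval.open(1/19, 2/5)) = Union({-10, -7/2, 4*pi}, Interval.Ropen(-3/8, 9/2))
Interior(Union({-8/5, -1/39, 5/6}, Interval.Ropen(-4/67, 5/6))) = Interval.open(-4/67, 5/6)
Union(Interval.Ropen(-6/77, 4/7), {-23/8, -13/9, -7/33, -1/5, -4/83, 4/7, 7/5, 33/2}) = Union({-23/8, -13/9, -7/33, -1/5, 7/5, 33/2}, Interval(-6/77, 4/7))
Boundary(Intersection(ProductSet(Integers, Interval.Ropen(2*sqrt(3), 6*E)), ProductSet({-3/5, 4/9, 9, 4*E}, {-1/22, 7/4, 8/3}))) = EmptySet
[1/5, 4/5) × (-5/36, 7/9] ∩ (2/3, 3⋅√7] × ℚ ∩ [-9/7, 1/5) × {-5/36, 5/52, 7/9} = ∅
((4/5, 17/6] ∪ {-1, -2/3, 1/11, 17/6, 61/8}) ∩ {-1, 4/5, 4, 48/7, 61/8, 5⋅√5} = {-1, 61/8}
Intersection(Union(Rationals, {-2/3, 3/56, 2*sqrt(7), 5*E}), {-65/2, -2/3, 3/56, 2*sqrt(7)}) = {-65/2, -2/3, 3/56, 2*sqrt(7)}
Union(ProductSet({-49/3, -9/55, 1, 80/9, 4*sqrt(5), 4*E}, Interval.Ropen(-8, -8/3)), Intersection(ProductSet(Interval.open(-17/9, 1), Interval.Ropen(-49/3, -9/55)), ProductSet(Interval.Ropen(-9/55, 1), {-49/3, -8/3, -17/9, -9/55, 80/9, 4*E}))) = Union(ProductSet({-49/3, -9/55, 1, 80/9, 4*sqrt(5), 4*E}, Interval.Ropen(-8, -8/3)), ProductSet(Interval.Ropen(-9/55, 1), {-49/3, -8/3, -17/9}))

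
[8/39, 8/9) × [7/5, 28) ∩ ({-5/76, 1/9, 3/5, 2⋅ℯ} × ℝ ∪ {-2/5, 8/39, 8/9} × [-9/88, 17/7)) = ({8/39} × [7/5, 17/7)) ∪ ({3/5} × [7/5, 28))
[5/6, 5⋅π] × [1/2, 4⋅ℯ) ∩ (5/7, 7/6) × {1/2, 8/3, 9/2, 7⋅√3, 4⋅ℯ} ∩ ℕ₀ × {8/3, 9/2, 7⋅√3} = {1} × {8/3, 9/2}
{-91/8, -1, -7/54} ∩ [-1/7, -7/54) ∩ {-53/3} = ∅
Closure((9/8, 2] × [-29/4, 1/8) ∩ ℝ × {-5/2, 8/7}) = [9/8, 2] × {-5/2}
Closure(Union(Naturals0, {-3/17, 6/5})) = Union({-3/17, 6/5}, Naturals0)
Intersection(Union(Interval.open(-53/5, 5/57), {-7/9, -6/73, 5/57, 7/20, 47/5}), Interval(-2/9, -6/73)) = Interval(-2/9, -6/73)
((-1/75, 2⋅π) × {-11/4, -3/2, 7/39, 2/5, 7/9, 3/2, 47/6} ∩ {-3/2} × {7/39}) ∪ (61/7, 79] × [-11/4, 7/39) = (61/7, 79] × [-11/4, 7/39)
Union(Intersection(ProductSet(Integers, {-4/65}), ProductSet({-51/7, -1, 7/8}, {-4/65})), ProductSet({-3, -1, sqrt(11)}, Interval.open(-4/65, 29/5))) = Union(ProductSet({-1}, {-4/65}), ProductSet({-3, -1, sqrt(11)}, Interval.open(-4/65, 29/5)))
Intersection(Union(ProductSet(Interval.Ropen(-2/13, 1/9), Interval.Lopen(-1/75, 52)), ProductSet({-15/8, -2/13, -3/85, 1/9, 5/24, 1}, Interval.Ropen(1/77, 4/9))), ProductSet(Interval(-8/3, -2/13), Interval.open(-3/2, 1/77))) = ProductSet({-2/13}, Interval.open(-1/75, 1/77))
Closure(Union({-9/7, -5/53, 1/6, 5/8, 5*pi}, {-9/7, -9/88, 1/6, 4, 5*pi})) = {-9/7, -9/88, -5/53, 1/6, 5/8, 4, 5*pi}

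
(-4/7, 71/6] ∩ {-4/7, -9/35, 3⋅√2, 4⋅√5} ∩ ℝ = {-9/35, 3⋅√2, 4⋅√5}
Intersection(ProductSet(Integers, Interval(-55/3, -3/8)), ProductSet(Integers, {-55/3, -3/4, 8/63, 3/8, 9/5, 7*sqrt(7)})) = ProductSet(Integers, {-55/3, -3/4})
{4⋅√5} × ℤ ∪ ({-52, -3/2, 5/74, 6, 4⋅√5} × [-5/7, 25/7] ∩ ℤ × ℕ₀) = ({4⋅√5} × ℤ) ∪ ({-52, 6} × {0, 1, 2, 3})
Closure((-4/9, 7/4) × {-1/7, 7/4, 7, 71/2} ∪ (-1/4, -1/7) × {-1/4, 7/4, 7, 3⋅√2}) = ([-4/9, 7/4] × {-1/7, 7/4, 7, 71/2}) ∪ ([-1/4, -1/7] × {-1/4, 7/4, 7, 3⋅√2})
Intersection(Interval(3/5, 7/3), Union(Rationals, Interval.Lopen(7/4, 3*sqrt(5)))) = Union(Intersection(Interval(3/5, 7/3), Rationals), Interval(7/4, 7/3))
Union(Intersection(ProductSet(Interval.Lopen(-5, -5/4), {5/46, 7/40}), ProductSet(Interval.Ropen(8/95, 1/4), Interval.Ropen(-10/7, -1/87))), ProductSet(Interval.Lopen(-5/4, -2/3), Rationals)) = ProductSet(Interval.Lopen(-5/4, -2/3), Rationals)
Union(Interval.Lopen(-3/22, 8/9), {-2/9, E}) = Union({-2/9, E}, Interval.Lopen(-3/22, 8/9))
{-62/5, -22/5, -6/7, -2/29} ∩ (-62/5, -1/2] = {-22/5, -6/7}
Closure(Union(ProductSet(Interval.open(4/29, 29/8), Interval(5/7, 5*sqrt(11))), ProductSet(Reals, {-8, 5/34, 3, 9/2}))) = Union(ProductSet(Interval(4/29, 29/8), Interval(5/7, 5*sqrt(11))), ProductSet(Reals, {-8, 5/34, 3, 9/2}))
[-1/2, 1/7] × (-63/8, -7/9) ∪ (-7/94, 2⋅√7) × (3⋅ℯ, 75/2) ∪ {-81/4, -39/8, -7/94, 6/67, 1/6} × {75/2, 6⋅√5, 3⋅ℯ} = ([-1/2, 1/7] × (-63/8, -7/9)) ∪ ({-81/4, -39/8, -7/94, 6/67, 1/6} × {75/2, 6⋅√5, 3⋅ℯ}) ∪ ((-7/94, 2⋅√7) × (3⋅ℯ, 75/2))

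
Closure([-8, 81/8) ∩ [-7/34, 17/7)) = [-7/34, 17/7]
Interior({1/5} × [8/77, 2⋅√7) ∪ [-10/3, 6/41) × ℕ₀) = ∅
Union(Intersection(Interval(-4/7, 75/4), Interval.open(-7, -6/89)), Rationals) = Union(Interval(-4/7, -6/89), Rationals)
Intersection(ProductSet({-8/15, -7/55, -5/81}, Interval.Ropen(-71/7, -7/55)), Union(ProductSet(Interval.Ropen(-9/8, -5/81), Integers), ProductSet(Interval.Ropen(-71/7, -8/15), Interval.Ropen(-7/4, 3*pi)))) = ProductSet({-8/15, -7/55}, Range(-10, 0, 1))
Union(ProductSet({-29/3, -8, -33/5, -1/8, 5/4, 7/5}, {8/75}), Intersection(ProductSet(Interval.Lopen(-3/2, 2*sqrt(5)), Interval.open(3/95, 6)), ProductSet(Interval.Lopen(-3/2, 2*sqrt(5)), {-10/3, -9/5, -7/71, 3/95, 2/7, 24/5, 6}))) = Union(ProductSet({-29/3, -8, -33/5, -1/8, 5/4, 7/5}, {8/75}), ProductSet(Interval.Lopen(-3/2, 2*sqrt(5)), {2/7, 24/5}))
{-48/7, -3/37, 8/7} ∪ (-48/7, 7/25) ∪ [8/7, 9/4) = [-48/7, 7/25) ∪ [8/7, 9/4)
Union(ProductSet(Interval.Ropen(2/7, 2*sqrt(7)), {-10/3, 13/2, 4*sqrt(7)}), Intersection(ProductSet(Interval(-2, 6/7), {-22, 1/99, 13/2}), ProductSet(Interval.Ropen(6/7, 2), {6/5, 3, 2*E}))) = ProductSet(Interval.Ropen(2/7, 2*sqrt(7)), {-10/3, 13/2, 4*sqrt(7)})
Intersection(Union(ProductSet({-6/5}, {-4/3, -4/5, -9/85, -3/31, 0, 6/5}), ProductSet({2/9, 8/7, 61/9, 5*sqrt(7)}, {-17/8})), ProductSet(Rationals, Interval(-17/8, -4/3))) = Union(ProductSet({-6/5}, {-4/3}), ProductSet({2/9, 8/7, 61/9}, {-17/8}))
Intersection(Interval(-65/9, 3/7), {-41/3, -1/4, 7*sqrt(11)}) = {-1/4}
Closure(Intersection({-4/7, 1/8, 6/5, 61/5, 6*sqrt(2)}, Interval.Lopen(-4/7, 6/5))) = {1/8, 6/5}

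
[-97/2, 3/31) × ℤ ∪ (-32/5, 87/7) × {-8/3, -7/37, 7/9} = ([-97/2, 3/31) × ℤ) ∪ ((-32/5, 87/7) × {-8/3, -7/37, 7/9})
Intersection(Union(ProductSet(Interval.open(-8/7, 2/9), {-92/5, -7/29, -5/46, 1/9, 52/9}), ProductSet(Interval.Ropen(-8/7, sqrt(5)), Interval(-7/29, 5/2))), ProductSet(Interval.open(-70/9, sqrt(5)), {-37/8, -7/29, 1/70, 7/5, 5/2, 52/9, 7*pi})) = Union(ProductSet(Interval.open(-8/7, 2/9), {-7/29, 52/9}), ProductSet(Interval.Ropen(-8/7, sqrt(5)), {-7/29, 1/70, 7/5, 5/2}))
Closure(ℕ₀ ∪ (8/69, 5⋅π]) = ℕ₀ ∪ [8/69, 5⋅π] ∪ (ℕ₀ \ (8/69, 5⋅π))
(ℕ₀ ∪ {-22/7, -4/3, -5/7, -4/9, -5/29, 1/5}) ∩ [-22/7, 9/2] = {-22/7, -4/3, -5/7, -4/9, -5/29, 1/5} ∪ {0, 1, …, 4}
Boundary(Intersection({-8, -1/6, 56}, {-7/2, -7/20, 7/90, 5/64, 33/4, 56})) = {56}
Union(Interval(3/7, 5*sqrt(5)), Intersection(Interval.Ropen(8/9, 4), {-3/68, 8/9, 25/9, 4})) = Interval(3/7, 5*sqrt(5))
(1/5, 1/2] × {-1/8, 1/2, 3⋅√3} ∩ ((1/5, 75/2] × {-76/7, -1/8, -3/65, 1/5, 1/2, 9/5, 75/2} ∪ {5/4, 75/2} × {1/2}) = (1/5, 1/2] × {-1/8, 1/2}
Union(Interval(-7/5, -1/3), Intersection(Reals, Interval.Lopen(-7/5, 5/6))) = Interval(-7/5, 5/6)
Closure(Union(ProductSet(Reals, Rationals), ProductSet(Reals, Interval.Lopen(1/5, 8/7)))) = ProductSet(Reals, Union(Interval(-oo, oo), Rationals))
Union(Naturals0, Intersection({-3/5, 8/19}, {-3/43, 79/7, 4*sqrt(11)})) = Naturals0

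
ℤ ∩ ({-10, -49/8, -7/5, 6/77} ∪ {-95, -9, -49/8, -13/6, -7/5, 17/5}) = {-95, -10, -9}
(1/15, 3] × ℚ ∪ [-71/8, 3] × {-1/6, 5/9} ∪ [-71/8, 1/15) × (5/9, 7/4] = ((1/15, 3] × ℚ) ∪ ([-71/8, 3] × {-1/6, 5/9}) ∪ ([-71/8, 1/15) × (5/9, 7/4])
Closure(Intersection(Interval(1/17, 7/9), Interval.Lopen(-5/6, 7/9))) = Interval(1/17, 7/9)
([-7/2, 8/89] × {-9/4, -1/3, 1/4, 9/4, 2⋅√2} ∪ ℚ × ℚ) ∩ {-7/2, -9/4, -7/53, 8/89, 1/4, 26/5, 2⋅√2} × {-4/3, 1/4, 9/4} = {-7/2, -9/4, -7/53, 8/89, 1/4, 26/5} × {-4/3, 1/4, 9/4}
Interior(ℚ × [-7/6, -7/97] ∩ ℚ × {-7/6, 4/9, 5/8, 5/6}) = ∅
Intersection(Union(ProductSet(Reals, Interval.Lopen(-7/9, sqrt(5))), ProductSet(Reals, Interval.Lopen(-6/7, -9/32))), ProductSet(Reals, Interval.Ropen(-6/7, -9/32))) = ProductSet(Reals, Interval.open(-6/7, -9/32))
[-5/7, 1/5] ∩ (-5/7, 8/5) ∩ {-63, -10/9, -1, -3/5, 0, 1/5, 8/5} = {-3/5, 0, 1/5}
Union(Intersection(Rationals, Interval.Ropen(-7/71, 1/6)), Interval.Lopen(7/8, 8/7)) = Union(Intersection(Interval.Ropen(-7/71, 1/6), Rationals), Interval.Lopen(7/8, 8/7))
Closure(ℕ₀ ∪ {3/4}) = ℕ₀ ∪ {3/4}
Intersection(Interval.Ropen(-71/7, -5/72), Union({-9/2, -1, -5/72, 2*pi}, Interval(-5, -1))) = Interval(-5, -1)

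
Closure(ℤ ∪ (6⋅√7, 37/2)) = ℤ ∪ [6⋅√7, 37/2]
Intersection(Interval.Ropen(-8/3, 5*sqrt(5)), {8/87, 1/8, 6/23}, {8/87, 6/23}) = {8/87, 6/23}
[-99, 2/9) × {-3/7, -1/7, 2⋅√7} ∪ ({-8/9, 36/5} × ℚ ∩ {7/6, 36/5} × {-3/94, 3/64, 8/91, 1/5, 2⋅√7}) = ({36/5} × {-3/94, 3/64, 8/91, 1/5}) ∪ ([-99, 2/9) × {-3/7, -1/7, 2⋅√7})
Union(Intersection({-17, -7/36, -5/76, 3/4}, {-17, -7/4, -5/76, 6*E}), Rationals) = Rationals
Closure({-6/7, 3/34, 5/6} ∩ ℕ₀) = ∅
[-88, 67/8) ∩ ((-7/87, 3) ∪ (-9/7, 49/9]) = (-9/7, 49/9]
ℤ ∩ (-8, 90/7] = {-7, -6, …, 12}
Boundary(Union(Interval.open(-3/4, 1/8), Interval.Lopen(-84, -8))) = {-84, -8, -3/4, 1/8}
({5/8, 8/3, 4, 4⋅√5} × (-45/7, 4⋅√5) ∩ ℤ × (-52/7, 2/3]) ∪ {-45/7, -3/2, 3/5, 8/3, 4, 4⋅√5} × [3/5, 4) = ({4} × (-45/7, 2/3]) ∪ ({-45/7, -3/2, 3/5, 8/3, 4, 4⋅√5} × [3/5, 4))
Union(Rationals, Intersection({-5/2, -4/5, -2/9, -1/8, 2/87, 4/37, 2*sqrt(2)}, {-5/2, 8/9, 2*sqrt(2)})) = Union({2*sqrt(2)}, Rationals)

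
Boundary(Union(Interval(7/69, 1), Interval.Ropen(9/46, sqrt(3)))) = {7/69, sqrt(3)}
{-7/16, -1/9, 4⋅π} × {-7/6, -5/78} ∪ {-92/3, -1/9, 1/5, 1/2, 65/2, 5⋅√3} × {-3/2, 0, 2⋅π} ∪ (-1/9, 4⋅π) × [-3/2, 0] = ({-7/16, -1/9, 4⋅π} × {-7/6, -5/78}) ∪ ((-1/9, 4⋅π) × [-3/2, 0]) ∪ ({-92/3, -1/9, 1/5, 1/2, 65/2, 5⋅√3} × {-3/2, 0, 2⋅π})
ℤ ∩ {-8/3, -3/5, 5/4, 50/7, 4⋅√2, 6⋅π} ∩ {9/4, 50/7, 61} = ∅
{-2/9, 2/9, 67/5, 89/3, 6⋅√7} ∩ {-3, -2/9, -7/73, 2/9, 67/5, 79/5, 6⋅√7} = {-2/9, 2/9, 67/5, 6⋅√7}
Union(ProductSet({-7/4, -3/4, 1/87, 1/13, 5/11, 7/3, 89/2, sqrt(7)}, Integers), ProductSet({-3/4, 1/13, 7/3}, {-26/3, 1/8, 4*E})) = Union(ProductSet({-3/4, 1/13, 7/3}, {-26/3, 1/8, 4*E}), ProductSet({-7/4, -3/4, 1/87, 1/13, 5/11, 7/3, 89/2, sqrt(7)}, Integers))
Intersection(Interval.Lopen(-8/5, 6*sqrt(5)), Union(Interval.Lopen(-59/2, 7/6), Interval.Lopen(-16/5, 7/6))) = Interval.Lopen(-8/5, 7/6)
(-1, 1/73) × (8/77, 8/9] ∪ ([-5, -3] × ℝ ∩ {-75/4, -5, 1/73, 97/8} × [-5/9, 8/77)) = ({-5} × [-5/9, 8/77)) ∪ ((-1, 1/73) × (8/77, 8/9])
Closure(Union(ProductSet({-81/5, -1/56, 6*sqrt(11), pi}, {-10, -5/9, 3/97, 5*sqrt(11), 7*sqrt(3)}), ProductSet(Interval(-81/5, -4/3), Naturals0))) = Union(ProductSet({-81/5, -1/56, 6*sqrt(11), pi}, {-10, -5/9, 3/97, 5*sqrt(11), 7*sqrt(3)}), ProductSet(Interval(-81/5, -4/3), Naturals0))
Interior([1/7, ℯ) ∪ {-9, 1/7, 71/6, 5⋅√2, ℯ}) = (1/7, ℯ)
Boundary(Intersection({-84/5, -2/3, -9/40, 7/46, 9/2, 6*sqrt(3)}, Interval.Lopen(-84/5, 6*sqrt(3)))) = {-2/3, -9/40, 7/46, 9/2, 6*sqrt(3)}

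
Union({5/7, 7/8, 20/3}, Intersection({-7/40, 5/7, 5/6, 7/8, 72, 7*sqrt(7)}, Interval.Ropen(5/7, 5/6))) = {5/7, 7/8, 20/3}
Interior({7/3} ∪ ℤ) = ∅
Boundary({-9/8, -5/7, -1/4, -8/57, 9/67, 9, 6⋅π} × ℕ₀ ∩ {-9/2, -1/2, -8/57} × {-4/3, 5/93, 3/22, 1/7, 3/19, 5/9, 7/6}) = ∅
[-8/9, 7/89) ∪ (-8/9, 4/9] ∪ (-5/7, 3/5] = [-8/9, 3/5]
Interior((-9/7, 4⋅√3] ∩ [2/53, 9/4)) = (2/53, 9/4)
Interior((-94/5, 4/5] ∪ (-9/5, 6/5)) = (-94/5, 6/5)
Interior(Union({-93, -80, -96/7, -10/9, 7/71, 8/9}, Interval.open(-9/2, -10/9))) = Interval.open(-9/2, -10/9)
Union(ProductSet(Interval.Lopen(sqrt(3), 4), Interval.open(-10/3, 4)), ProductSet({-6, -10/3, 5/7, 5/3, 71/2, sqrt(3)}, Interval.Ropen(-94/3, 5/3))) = Union(ProductSet({-6, -10/3, 5/7, 5/3, 71/2, sqrt(3)}, Interval.Ropen(-94/3, 5/3)), ProductSet(Interval.Lopen(sqrt(3), 4), Interval.open(-10/3, 4)))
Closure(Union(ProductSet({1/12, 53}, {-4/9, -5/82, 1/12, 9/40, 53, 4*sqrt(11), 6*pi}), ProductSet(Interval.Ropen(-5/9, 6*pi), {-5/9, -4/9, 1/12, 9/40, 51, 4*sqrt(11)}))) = Union(ProductSet({1/12, 53}, {-4/9, -5/82, 1/12, 9/40, 53, 4*sqrt(11), 6*pi}), ProductSet(Interval(-5/9, 6*pi), {-5/9, -4/9, 1/12, 9/40, 51, 4*sqrt(11)}))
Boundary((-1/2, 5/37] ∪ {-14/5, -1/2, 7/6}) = {-14/5, -1/2, 5/37, 7/6}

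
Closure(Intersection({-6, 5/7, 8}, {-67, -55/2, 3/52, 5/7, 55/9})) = {5/7}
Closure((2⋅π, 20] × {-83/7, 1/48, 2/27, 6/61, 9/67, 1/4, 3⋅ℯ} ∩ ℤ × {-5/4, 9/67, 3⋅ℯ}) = {7, 8, …, 20} × {9/67, 3⋅ℯ}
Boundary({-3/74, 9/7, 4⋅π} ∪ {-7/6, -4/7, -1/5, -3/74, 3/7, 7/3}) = {-7/6, -4/7, -1/5, -3/74, 3/7, 9/7, 7/3, 4⋅π}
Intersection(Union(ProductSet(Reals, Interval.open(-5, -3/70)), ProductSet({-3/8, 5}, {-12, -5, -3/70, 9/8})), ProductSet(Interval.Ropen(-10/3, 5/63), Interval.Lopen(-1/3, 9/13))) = Union(ProductSet({-3/8}, {-3/70}), ProductSet(Interval.Ropen(-10/3, 5/63), Interval.open(-1/3, -3/70)))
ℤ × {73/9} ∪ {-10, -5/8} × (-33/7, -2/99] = (ℤ × {73/9}) ∪ ({-10, -5/8} × (-33/7, -2/99])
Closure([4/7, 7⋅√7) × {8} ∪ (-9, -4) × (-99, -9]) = ({-9, -4} × [-99, -9]) ∪ ([-9, -4] × {-99, -9}) ∪ ((-9, -4) × (-99, -9]) ∪ ([4/7, 7⋅√7] × {8})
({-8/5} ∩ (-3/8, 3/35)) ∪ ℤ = ℤ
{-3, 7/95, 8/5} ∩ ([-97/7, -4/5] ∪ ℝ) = {-3, 7/95, 8/5}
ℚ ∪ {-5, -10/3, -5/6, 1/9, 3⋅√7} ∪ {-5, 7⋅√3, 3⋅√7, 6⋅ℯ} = ℚ ∪ {7⋅√3, 3⋅√7, 6⋅ℯ}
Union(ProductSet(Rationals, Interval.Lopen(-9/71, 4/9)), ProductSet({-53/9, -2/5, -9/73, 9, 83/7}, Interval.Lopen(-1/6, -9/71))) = Union(ProductSet({-53/9, -2/5, -9/73, 9, 83/7}, Interval.Lopen(-1/6, -9/71)), ProductSet(Rationals, Interval.Lopen(-9/71, 4/9)))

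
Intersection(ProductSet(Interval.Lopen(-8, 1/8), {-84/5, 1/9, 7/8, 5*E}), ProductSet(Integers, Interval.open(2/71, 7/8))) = ProductSet(Range(-7, 1, 1), {1/9})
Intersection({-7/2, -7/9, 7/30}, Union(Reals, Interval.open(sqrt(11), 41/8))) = {-7/2, -7/9, 7/30}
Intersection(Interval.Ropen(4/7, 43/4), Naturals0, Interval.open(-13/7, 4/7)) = EmptySet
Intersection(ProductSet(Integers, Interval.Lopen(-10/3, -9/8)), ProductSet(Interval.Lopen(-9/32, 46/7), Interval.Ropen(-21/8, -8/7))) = ProductSet(Range(0, 7, 1), Interval.Ropen(-21/8, -8/7))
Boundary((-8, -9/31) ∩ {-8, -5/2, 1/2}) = {-5/2}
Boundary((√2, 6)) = {6, √2}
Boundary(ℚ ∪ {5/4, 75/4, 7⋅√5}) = ℝ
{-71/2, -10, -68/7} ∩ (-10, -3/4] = {-68/7}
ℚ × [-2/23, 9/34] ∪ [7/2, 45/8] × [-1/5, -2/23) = (ℚ × [-2/23, 9/34]) ∪ ([7/2, 45/8] × [-1/5, -2/23))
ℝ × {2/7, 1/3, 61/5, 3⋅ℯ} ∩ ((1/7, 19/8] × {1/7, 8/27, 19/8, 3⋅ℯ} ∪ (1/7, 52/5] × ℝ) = (1/7, 52/5] × {2/7, 1/3, 61/5, 3⋅ℯ}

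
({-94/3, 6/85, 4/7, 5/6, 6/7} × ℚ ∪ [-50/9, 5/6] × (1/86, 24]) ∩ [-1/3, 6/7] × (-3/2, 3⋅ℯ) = ([-1/3, 5/6] × (1/86, 3⋅ℯ)) ∪ ({6/85, 4/7, 5/6, 6/7} × (ℚ ∩ (-3/2, 3⋅ℯ)))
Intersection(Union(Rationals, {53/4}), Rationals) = Rationals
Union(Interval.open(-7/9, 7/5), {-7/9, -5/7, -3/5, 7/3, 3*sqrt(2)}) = Union({7/3, 3*sqrt(2)}, Interval.Ropen(-7/9, 7/5))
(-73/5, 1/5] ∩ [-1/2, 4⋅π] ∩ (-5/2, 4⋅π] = [-1/2, 1/5]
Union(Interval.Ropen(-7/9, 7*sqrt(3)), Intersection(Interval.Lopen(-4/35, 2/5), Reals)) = Interval.Ropen(-7/9, 7*sqrt(3))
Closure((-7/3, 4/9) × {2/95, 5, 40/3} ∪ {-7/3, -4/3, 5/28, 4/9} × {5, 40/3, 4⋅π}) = ([-7/3, 4/9] × {2/95, 5, 40/3}) ∪ ({-7/3, -4/3, 5/28, 4/9} × {5, 40/3, 4⋅π})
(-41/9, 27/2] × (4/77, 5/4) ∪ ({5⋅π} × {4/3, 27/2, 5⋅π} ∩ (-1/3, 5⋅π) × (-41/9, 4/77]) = (-41/9, 27/2] × (4/77, 5/4)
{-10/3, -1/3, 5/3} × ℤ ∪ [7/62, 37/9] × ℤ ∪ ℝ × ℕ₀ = (ℝ × ℕ₀) ∪ (({-10/3, -1/3} ∪ [7/62, 37/9]) × ℤ)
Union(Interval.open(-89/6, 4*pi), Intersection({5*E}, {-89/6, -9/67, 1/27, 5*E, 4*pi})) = Union({5*E}, Interval.open(-89/6, 4*pi))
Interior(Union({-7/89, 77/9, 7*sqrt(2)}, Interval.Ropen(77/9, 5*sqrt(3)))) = Interval.open(77/9, 5*sqrt(3))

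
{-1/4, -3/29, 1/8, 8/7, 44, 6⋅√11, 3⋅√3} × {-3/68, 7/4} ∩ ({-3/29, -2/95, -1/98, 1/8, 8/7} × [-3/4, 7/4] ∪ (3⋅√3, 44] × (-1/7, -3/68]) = ({-3/29, 1/8, 8/7} × {-3/68, 7/4}) ∪ ({44, 6⋅√11} × {-3/68})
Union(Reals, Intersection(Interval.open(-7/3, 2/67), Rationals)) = Union(Intersection(Interval.open(-7/3, 2/67), Rationals), Reals)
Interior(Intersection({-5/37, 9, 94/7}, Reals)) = EmptySet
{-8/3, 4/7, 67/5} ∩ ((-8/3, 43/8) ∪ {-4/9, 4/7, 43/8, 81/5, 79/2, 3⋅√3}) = {4/7}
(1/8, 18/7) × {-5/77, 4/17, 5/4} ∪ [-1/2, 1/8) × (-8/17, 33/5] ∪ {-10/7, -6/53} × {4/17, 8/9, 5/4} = ({-10/7, -6/53} × {4/17, 8/9, 5/4}) ∪ ((1/8, 18/7) × {-5/77, 4/17, 5/4}) ∪ ([-1/2, 1/8) × (-8/17, 33/5])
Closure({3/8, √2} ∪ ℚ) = ℝ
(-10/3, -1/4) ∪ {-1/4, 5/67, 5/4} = (-10/3, -1/4] ∪ {5/67, 5/4}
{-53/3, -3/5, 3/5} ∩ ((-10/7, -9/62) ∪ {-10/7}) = {-3/5}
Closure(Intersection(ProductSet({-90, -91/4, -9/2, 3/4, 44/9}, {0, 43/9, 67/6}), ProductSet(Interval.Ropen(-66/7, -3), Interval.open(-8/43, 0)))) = EmptySet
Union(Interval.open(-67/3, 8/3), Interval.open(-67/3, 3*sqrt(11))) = Interval.open(-67/3, 3*sqrt(11))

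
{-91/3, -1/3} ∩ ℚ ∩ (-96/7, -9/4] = ∅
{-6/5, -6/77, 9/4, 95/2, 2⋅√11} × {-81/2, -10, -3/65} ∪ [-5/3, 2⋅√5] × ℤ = ([-5/3, 2⋅√5] × ℤ) ∪ ({-6/5, -6/77, 9/4, 95/2, 2⋅√11} × {-81/2, -10, -3/65})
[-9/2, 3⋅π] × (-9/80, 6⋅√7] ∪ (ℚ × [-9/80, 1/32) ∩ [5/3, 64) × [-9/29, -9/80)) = [-9/2, 3⋅π] × (-9/80, 6⋅√7]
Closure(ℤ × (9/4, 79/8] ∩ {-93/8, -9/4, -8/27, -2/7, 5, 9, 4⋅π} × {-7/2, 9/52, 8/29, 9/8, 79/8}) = {5, 9} × {79/8}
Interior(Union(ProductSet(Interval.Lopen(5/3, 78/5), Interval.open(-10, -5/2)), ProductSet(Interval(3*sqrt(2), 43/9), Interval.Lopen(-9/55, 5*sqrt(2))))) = Union(ProductSet(Interval.open(5/3, 78/5), Interval.open(-10, -5/2)), ProductSet(Interval.open(3*sqrt(2), 43/9), Interval.open(-9/55, 5*sqrt(2))))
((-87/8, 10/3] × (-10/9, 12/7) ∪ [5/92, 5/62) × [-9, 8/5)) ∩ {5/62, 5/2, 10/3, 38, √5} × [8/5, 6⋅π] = {5/62, 5/2, 10/3, √5} × [8/5, 12/7)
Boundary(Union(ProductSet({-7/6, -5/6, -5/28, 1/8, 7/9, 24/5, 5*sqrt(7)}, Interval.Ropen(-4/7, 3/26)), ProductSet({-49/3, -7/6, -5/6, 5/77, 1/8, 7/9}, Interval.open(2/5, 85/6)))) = Union(ProductSet({-49/3, -7/6, -5/6, 5/77, 1/8, 7/9}, Interval(2/5, 85/6)), ProductSet({-7/6, -5/6, -5/28, 1/8, 7/9, 24/5, 5*sqrt(7)}, Interval(-4/7, 3/26)))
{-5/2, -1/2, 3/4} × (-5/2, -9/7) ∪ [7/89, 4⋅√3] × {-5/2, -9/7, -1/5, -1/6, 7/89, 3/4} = ({-5/2, -1/2, 3/4} × (-5/2, -9/7)) ∪ ([7/89, 4⋅√3] × {-5/2, -9/7, -1/5, -1/6, 7/89, 3/4})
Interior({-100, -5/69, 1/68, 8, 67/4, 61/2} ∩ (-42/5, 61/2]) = ∅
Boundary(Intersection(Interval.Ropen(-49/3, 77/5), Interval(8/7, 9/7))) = {8/7, 9/7}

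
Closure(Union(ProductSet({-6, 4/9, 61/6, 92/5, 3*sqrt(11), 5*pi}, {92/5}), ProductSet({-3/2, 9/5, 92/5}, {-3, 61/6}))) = Union(ProductSet({-3/2, 9/5, 92/5}, {-3, 61/6}), ProductSet({-6, 4/9, 61/6, 92/5, 3*sqrt(11), 5*pi}, {92/5}))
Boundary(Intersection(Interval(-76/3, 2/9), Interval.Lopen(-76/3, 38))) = {-76/3, 2/9}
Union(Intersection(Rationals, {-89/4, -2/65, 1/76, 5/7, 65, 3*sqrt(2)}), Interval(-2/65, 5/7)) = Union({-89/4, 65}, Interval(-2/65, 5/7))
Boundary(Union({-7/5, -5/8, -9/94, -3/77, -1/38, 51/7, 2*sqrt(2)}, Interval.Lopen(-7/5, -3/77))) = {-7/5, -3/77, -1/38, 51/7, 2*sqrt(2)}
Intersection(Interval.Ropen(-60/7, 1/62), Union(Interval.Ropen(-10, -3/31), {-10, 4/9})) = Interval.Ropen(-60/7, -3/31)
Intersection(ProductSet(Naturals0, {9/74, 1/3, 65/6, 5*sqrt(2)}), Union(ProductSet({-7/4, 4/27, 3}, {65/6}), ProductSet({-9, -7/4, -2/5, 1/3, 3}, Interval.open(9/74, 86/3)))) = ProductSet({3}, {1/3, 65/6, 5*sqrt(2)})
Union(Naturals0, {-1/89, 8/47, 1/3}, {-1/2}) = Union({-1/2, -1/89, 8/47, 1/3}, Naturals0)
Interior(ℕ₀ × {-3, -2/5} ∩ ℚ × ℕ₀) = ∅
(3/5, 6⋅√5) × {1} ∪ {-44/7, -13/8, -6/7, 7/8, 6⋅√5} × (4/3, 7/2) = ((3/5, 6⋅√5) × {1}) ∪ ({-44/7, -13/8, -6/7, 7/8, 6⋅√5} × (4/3, 7/2))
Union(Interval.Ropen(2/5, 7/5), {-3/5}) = Union({-3/5}, Interval.Ropen(2/5, 7/5))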